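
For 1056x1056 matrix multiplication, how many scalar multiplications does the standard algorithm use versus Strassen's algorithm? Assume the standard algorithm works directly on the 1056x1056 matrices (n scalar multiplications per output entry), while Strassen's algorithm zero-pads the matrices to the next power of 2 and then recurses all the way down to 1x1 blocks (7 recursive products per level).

Matrix multiplication for 1056x1056 matrices:

Strassen's algorithm requires power-of-2 dimensions. Pad 1056x1056 to 2048x2048 (next power of 2).

Standard algorithm: 1056^3 = 1177583616 multiplications
Strassen's algorithm: 7^(log2(2048)) = 7^11 = 1977326743 multiplications
Difference: 1177583616 - 1977326743 = -799743127 (Strassen uses MORE here due to padding overhead — for small or just-over-power-of-2 n, padding can outweigh the per-level savings)

Standard: 1177583616 multiplications (1056^3). Strassen: 1977326743 multiplications (7^11, after padding to 2048x2048). Strassen reduces 8 recursive multiplications to 7 at each level.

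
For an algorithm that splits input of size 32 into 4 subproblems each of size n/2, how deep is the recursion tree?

For divide and conquer with division factor 2:

Problem sizes at each level:
Level 0: 32
Level 1: 16
Level 2: 8
Level 3: 4
Level 4: 2
Level 5: 1

The root is level 0 and the size-1 base case is level 5 (the tree spans levels 0 through 5, i.e. 6 levels counting the root), so the depth is the number of divisions: log_2(32) = 5

The recursion tree depth is log_2(32) = 5. At each level, the problem size is divided by 2, so it takes 5 divisions to reduce to a base case of size 1. The algorithm makes 4 recursive calls at each level.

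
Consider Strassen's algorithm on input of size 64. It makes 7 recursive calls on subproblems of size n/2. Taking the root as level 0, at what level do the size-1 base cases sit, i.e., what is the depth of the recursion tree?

For divide and conquer with division factor 2:

Problem sizes at each level:
Level 0: 64
Level 1: 32
Level 2: 16
Level 3: 8
Level 4: 4
Level 5: 2
Level 6: 1

The root is level 0 and the size-1 base case is level 6 (the tree spans levels 0 through 6, i.e. 7 levels counting the root), so the depth is the number of divisions: log_2(64) = 6

The recursion tree depth is log_2(64) = 6. At each level, the problem size is divided by 2, so it takes 6 divisions to reduce to a base case of size 1. The algorithm makes 7 recursive calls at each level.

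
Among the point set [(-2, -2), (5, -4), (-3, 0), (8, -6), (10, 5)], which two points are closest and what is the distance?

Computing all pairwise distances among 5 points:

d((-2, -2), (5, -4)) = 7.2801
d((-2, -2), (-3, 0)) = 2.2361 <-- minimum
d((-2, -2), (8, -6)) = 10.7703
d((-2, -2), (10, 5)) = 13.8924
d((5, -4), (-3, 0)) = 8.9443
d((5, -4), (8, -6)) = 3.6056
d((5, -4), (10, 5)) = 10.2956
d((-3, 0), (8, -6)) = 12.53
d((-3, 0), (10, 5)) = 13.9284
d((8, -6), (10, 5)) = 11.1803

Closest pair: (-2, -2) and (-3, 0) with distance 2.2361

The closest pair is (-2, -2) and (-3, 0) with Euclidean distance 2.2361. For 5 points, brute-force pairwise comparison is shown above. For large n, the divide-and-conquer algorithm (sort by x, recurse on halves, check the dividing strip) achieves O(n log n).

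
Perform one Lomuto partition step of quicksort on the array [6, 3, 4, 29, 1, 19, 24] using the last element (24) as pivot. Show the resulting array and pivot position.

Lomuto partition with pivot = 24:

Initial array: [6, 3, 4, 29, 1, 19, 24]

arr[0]=6 <= 24: swap with position 0, array becomes [6, 3, 4, 29, 1, 19, 24]
arr[1]=3 <= 24: swap with position 1, array becomes [6, 3, 4, 29, 1, 19, 24]
arr[2]=4 <= 24: swap with position 2, array becomes [6, 3, 4, 29, 1, 19, 24]
arr[3]=29 > 24: no swap
arr[4]=1 <= 24: swap with position 3, array becomes [6, 3, 4, 1, 29, 19, 24]
arr[5]=19 <= 24: swap with position 4, array becomes [6, 3, 4, 1, 19, 29, 24]

Place pivot at position 5: [6, 3, 4, 1, 19, 24, 29]
Pivot position: 5

After partitioning with pivot 24, the array becomes [6, 3, 4, 1, 19, 24, 29]. The pivot is placed at index 5. All elements to the left of the pivot are <= 24, and all elements to the right are > 24.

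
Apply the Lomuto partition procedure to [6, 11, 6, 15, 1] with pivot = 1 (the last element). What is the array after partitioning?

Lomuto partition with pivot = 1:

Initial array: [6, 11, 6, 15, 1]

arr[0]=6 > 1: no swap
arr[1]=11 > 1: no swap
arr[2]=6 > 1: no swap
arr[3]=15 > 1: no swap

Place pivot at position 0: [1, 11, 6, 15, 6]
Pivot position: 0

After partitioning with pivot 1, the array becomes [1, 11, 6, 15, 6]. The pivot is placed at index 0. All elements to the left of the pivot are <= 1, and all elements to the right are > 1.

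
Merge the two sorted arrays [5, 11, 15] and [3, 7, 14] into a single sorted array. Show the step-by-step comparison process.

Merging process:

Compare 5 vs 3: take 3 from right. Merged: [3]
Compare 5 vs 7: take 5 from left. Merged: [3, 5]
Compare 11 vs 7: take 7 from right. Merged: [3, 5, 7]
Compare 11 vs 14: take 11 from left. Merged: [3, 5, 7, 11]
Compare 15 vs 14: take 14 from right. Merged: [3, 5, 7, 11, 14]
Append remaining from left: [15]. Merged: [3, 5, 7, 11, 14, 15]

Final merged array: [3, 5, 7, 11, 14, 15]
Total comparisons: 5

The merged array is [3, 5, 7, 11, 14, 15], requiring 5 comparisons. The merge step runs in O(n) time where n is the total number of elements.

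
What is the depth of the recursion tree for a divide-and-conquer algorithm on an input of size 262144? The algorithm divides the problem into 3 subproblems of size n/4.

For divide and conquer with division factor 4:

Problem sizes at each level:
Level 0: 262144
Level 1: 65536
Level 2: 16384
Level 3: 4096
Level 4: 1024
Level 5: 256
Level 6: 64
Level 7: 16
Level 8: 4
Level 9: 1

The root is level 0 and the size-1 base case is level 9 (the tree spans levels 0 through 9, i.e. 10 levels counting the root), so the depth is the number of divisions: log_4(262144) = 9

The recursion tree depth is log_4(262144) = 9. At each level, the problem size is divided by 4, so it takes 9 divisions to reduce to a base case of size 1. The algorithm makes 3 recursive calls at each level.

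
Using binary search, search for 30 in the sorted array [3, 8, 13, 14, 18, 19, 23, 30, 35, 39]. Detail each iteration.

Binary search for 30 in [3, 8, 13, 14, 18, 19, 23, 30, 35, 39]:

lo=0, hi=9, mid=4, arr[mid]=18 -> 18 < 30, search right half
lo=5, hi=9, mid=7, arr[mid]=30 -> Found target at index 7!

Binary search finds 30 at index 7 after 2 comparisons. The search repeatedly halves the search space by comparing with the middle element.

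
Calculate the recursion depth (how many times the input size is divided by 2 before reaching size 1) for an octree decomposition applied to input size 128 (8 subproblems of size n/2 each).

For divide and conquer with division factor 2:

Problem sizes at each level:
Level 0: 128
Level 1: 64
Level 2: 32
Level 3: 16
Level 4: 8
Level 5: 4
Level 6: 2
Level 7: 1

The root is level 0 and the size-1 base case is level 7 (the tree spans levels 0 through 7, i.e. 8 levels counting the root), so the depth is the number of divisions: log_2(128) = 7

The recursion tree depth is log_2(128) = 7. At each level, the problem size is divided by 2, so it takes 7 divisions to reduce to a base case of size 1. The algorithm makes 8 recursive calls at each level.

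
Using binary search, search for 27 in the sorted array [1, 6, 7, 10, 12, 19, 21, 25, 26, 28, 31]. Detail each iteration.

Binary search for 27 in [1, 6, 7, 10, 12, 19, 21, 25, 26, 28, 31]:

lo=0, hi=10, mid=5, arr[mid]=19 -> 19 < 27, search right half
lo=6, hi=10, mid=8, arr[mid]=26 -> 26 < 27, search right half
lo=9, hi=10, mid=9, arr[mid]=28 -> 28 > 27, search left half
lo=9 > hi=8, target 27 not found

Binary search determines that 27 is not in the array after 3 comparisons. The search space was exhausted without finding the target.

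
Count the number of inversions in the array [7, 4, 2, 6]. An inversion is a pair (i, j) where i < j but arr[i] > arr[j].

Finding inversions in [7, 4, 2, 6]:

(0, 1): arr[0]=7 > arr[1]=4
(0, 2): arr[0]=7 > arr[2]=2
(0, 3): arr[0]=7 > arr[3]=6
(1, 2): arr[1]=4 > arr[2]=2

Total inversions: 4

The array has 4 inversion(s): (0,1), (0,2), (0,3), (1,2). Each pair (i,j) satisfies i < j and arr[i] > arr[j].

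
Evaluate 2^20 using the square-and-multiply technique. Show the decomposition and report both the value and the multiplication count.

Computing 2^20 by squaring (build up from 2^1; each line after the first costs one multiplication):

2^1 = 2
2^2 = (2^1)^2 = 2^2 = 4
2^4 = (2^2)^2 = 4^2 = 16
2^5 = 2 * 2^4 = 2 * 16 = 32
2^10 = (2^5)^2 = 32^2 = 1024
2^20 = (2^10)^2 = 1024^2 = 1048576

Result: 1048576
Multiplications needed: 5 (5 lines after 2^1)

2^20 = 1048576. Using exponentiation by squaring, this requires 5 multiplications. The key idea: if the exponent is even, square the half-power; if odd, multiply by the base once.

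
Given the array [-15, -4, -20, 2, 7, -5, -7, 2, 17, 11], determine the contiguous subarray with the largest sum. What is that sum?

Using Kadane's algorithm on [-15, -4, -20, 2, 7, -5, -7, 2, 17, 11]:

Scanning through the array:
Position 1 (value -4): max_ending_here = -4, max_so_far = -4
Position 2 (value -20): max_ending_here = -20, max_so_far = -4
Position 3 (value 2): max_ending_here = 2, max_so_far = 2
Position 4 (value 7): max_ending_here = 9, max_so_far = 9
Position 5 (value -5): max_ending_here = 4, max_so_far = 9
Position 6 (value -7): max_ending_here = -3, max_so_far = 9
Position 7 (value 2): max_ending_here = 2, max_so_far = 9
Position 8 (value 17): max_ending_here = 19, max_so_far = 19
Position 9 (value 11): max_ending_here = 30, max_so_far = 30

Maximum subarray: [2, 17, 11]
Maximum sum: 30

The maximum subarray is [2, 17, 11] with sum 30. This subarray runs from index 7 to index 9.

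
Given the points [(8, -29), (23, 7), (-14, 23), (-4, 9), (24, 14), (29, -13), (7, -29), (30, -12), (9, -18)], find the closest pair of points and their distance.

Computing all pairwise distances among 9 points:

d((8, -29), (23, 7)) = 39.0
d((8, -29), (-14, 23)) = 56.4624
d((8, -29), (-4, 9)) = 39.8497
d((8, -29), (24, 14)) = 45.8803
d((8, -29), (29, -13)) = 26.4008
d((8, -29), (7, -29)) = 1.0 <-- minimum
d((8, -29), (30, -12)) = 27.8029
d((8, -29), (9, -18)) = 11.0454
d((23, 7), (-14, 23)) = 40.3113
d((23, 7), (-4, 9)) = 27.074
d((23, 7), (24, 14)) = 7.0711
d((23, 7), (29, -13)) = 20.8806
d((23, 7), (7, -29)) = 39.3954
d((23, 7), (30, -12)) = 20.2485
d((23, 7), (9, -18)) = 28.6531
d((-14, 23), (-4, 9)) = 17.2047
d((-14, 23), (24, 14)) = 39.0512
d((-14, 23), (29, -13)) = 56.0803
d((-14, 23), (7, -29)) = 56.0803
d((-14, 23), (30, -12)) = 56.2228
d((-14, 23), (9, -18)) = 47.0106
d((-4, 9), (24, 14)) = 28.4429
d((-4, 9), (29, -13)) = 39.6611
d((-4, 9), (7, -29)) = 39.5601
d((-4, 9), (30, -12)) = 39.9625
d((-4, 9), (9, -18)) = 29.9666
d((24, 14), (29, -13)) = 27.4591
d((24, 14), (7, -29)) = 46.2385
d((24, 14), (30, -12)) = 26.6833
d((24, 14), (9, -18)) = 35.3412
d((29, -13), (7, -29)) = 27.2029
d((29, -13), (30, -12)) = 1.4142
d((29, -13), (9, -18)) = 20.6155
d((7, -29), (30, -12)) = 28.6007
d((7, -29), (9, -18)) = 11.1803
d((30, -12), (9, -18)) = 21.8403

Closest pair: (8, -29) and (7, -29) with distance 1.0

The closest pair is (8, -29) and (7, -29) with Euclidean distance 1.0. For 9 points, brute-force pairwise comparison is shown above. For large n, the divide-and-conquer algorithm (sort by x, recurse on halves, check the dividing strip) achieves O(n log n).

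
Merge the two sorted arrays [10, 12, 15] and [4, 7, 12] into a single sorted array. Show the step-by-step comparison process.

Merging process:

Compare 10 vs 4: take 4 from right. Merged: [4]
Compare 10 vs 7: take 7 from right. Merged: [4, 7]
Compare 10 vs 12: take 10 from left. Merged: [4, 7, 10]
Compare 12 vs 12: take 12 from left. Merged: [4, 7, 10, 12]
Compare 15 vs 12: take 12 from right. Merged: [4, 7, 10, 12, 12]
Append remaining from left: [15]. Merged: [4, 7, 10, 12, 12, 15]

Final merged array: [4, 7, 10, 12, 12, 15]
Total comparisons: 5

The merged array is [4, 7, 10, 12, 12, 15], requiring 5 comparisons. The merge step runs in O(n) time where n is the total number of elements.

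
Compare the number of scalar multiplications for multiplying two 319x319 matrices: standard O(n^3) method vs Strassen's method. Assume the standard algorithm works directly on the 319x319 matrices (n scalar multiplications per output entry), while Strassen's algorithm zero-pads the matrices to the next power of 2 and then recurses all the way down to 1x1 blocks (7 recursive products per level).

Matrix multiplication for 319x319 matrices:

Strassen's algorithm requires power-of-2 dimensions. Pad 319x319 to 512x512 (next power of 2).

Standard algorithm: 319^3 = 32461759 multiplications
Strassen's algorithm: 7^(log2(512)) = 7^9 = 40353607 multiplications
Difference: 32461759 - 40353607 = -7891848 (Strassen uses MORE here due to padding overhead — for small or just-over-power-of-2 n, padding can outweigh the per-level savings)

Standard: 32461759 multiplications (319^3). Strassen: 40353607 multiplications (7^9, after padding to 512x512). Strassen reduces 8 recursive multiplications to 7 at each level.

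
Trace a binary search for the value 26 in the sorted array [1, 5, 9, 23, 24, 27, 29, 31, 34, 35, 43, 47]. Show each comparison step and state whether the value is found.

Binary search for 26 in [1, 5, 9, 23, 24, 27, 29, 31, 34, 35, 43, 47]:

lo=0, hi=11, mid=5, arr[mid]=27 -> 27 > 26, search left half
lo=0, hi=4, mid=2, arr[mid]=9 -> 9 < 26, search right half
lo=3, hi=4, mid=3, arr[mid]=23 -> 23 < 26, search right half
lo=4, hi=4, mid=4, arr[mid]=24 -> 24 < 26, search right half
lo=5 > hi=4, target 26 not found

Binary search determines that 26 is not in the array after 4 comparisons. The search space was exhausted without finding the target.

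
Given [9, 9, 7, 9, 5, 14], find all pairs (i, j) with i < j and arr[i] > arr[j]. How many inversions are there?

Finding inversions in [9, 9, 7, 9, 5, 14]:

(0, 2): arr[0]=9 > arr[2]=7
(0, 4): arr[0]=9 > arr[4]=5
(1, 2): arr[1]=9 > arr[2]=7
(1, 4): arr[1]=9 > arr[4]=5
(2, 4): arr[2]=7 > arr[4]=5
(3, 4): arr[3]=9 > arr[4]=5

Total inversions: 6

The array has 6 inversion(s): (0,2), (0,4), (1,2), (1,4), (2,4), (3,4). Each pair (i,j) satisfies i < j and arr[i] > arr[j].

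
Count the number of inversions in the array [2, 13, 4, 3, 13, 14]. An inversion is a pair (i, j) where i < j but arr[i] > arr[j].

Finding inversions in [2, 13, 4, 3, 13, 14]:

(1, 2): arr[1]=13 > arr[2]=4
(1, 3): arr[1]=13 > arr[3]=3
(2, 3): arr[2]=4 > arr[3]=3

Total inversions: 3

The array has 3 inversion(s): (1,2), (1,3), (2,3). Each pair (i,j) satisfies i < j and arr[i] > arr[j].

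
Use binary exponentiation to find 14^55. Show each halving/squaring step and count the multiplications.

Computing 14^55 by squaring (build up from 14^1; each line after the first costs one multiplication):

14^1 = 14
14^2 = (14^1)^2 = 14^2 = 196
14^3 = 14 * 14^2 = 14 * 196 = 2744
14^6 = (14^3)^2 = 2744^2 = 7529536
14^12 = (14^6)^2 = 7529536^2 = 56693912375296
14^13 = 14 * 14^12 = 14 * 56693912375296 = 793714773254144
14^26 = (14^13)^2 = 793714773254144^2 = 629983141281877223603213172736
14^27 = 14 * 14^26 = 14 * 629983141281877223603213172736 = 8819763977946281130444984418304
14^54 = (14^27)^2 = 8819763977946281130444984418304^2 = 77788236626678808982722471083604074886584214739573349250236416
14^55 = 14 * 14^54 = 14 * 77788236626678808982722471083604074886584214739573349250236416 = 1089035312773503325758114595170457048412179006354026889503309824

Result: 1089035312773503325758114595170457048412179006354026889503309824
Multiplications needed: 9 (9 lines after 14^1)

14^55 = 1089035312773503325758114595170457048412179006354026889503309824. Using exponentiation by squaring, this requires 9 multiplications. The key idea: if the exponent is even, square the half-power; if odd, multiply by the base once.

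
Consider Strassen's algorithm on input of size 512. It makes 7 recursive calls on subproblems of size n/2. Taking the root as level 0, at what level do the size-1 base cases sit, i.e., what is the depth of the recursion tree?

For divide and conquer with division factor 2:

Problem sizes at each level:
Level 0: 512
Level 1: 256
Level 2: 128
Level 3: 64
Level 4: 32
Level 5: 16
Level 6: 8
Level 7: 4
Level 8: 2
Level 9: 1

The root is level 0 and the size-1 base case is level 9 (the tree spans levels 0 through 9, i.e. 10 levels counting the root), so the depth is the number of divisions: log_2(512) = 9

The recursion tree depth is log_2(512) = 9. At each level, the problem size is divided by 2, so it takes 9 divisions to reduce to a base case of size 1. The algorithm makes 7 recursive calls at each level.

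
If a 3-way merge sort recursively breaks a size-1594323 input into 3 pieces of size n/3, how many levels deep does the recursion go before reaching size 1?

For divide and conquer with division factor 3:

Problem sizes at each level:
Level 0: 1594323
Level 1: 531441
Level 2: 177147
Level 3: 59049
Level 4: 19683
Level 5: 6561
Level 6: 2187
Level 7: 729
Level 8: 243
Level 9: 81
Level 10: 27
Level 11: 9
Level 12: 3
Level 13: 1

The root is level 0 and the size-1 base case is level 13 (the tree spans levels 0 through 13, i.e. 14 levels counting the root), so the depth is the number of divisions: log_3(1594323) = 13

The recursion tree depth is log_3(1594323) = 13. At each level, the problem size is divided by 3, so it takes 13 divisions to reduce to a base case of size 1. The algorithm makes 3 recursive calls at each level.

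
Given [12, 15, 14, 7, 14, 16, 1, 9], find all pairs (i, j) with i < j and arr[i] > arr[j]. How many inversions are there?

Finding inversions in [12, 15, 14, 7, 14, 16, 1, 9]:

(0, 3): arr[0]=12 > arr[3]=7
(0, 6): arr[0]=12 > arr[6]=1
(0, 7): arr[0]=12 > arr[7]=9
(1, 2): arr[1]=15 > arr[2]=14
(1, 3): arr[1]=15 > arr[3]=7
(1, 4): arr[1]=15 > arr[4]=14
(1, 6): arr[1]=15 > arr[6]=1
(1, 7): arr[1]=15 > arr[7]=9
(2, 3): arr[2]=14 > arr[3]=7
(2, 6): arr[2]=14 > arr[6]=1
(2, 7): arr[2]=14 > arr[7]=9
(3, 6): arr[3]=7 > arr[6]=1
(4, 6): arr[4]=14 > arr[6]=1
(4, 7): arr[4]=14 > arr[7]=9
(5, 6): arr[5]=16 > arr[6]=1
(5, 7): arr[5]=16 > arr[7]=9

Total inversions: 16

The array has 16 inversion(s): (0,3), (0,6), (0,7), (1,2), (1,3), (1,4), (1,6), (1,7), (2,3), (2,6), (2,7), (3,6), (4,6), (4,7), (5,6), (5,7). Each pair (i,j) satisfies i < j and arr[i] > arr[j].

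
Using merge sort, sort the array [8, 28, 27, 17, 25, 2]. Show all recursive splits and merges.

Merge sort trace:

Split: [8, 28, 27, 17, 25, 2] -> [8, 28, 27] and [17, 25, 2]
  Split: [8, 28, 27] -> [8] and [28, 27]
    Split: [28, 27] -> [28] and [27]
    Merge: [28] + [27] -> [27, 28]
  Merge: [8] + [27, 28] -> [8, 27, 28]
  Split: [17, 25, 2] -> [17] and [25, 2]
    Split: [25, 2] -> [25] and [2]
    Merge: [25] + [2] -> [2, 25]
  Merge: [17] + [2, 25] -> [2, 17, 25]
Merge: [8, 27, 28] + [2, 17, 25] -> [2, 8, 17, 25, 27, 28]

Final sorted array: [2, 8, 17, 25, 27, 28]

The merge sort proceeds by recursively splitting the array and merging sorted halves.
After all merges, the sorted array is [2, 8, 17, 25, 27, 28].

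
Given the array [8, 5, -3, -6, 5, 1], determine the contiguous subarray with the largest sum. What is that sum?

Using Kadane's algorithm on [8, 5, -3, -6, 5, 1]:

Scanning through the array:
Position 1 (value 5): max_ending_here = 13, max_so_far = 13
Position 2 (value -3): max_ending_here = 10, max_so_far = 13
Position 3 (value -6): max_ending_here = 4, max_so_far = 13
Position 4 (value 5): max_ending_here = 9, max_so_far = 13
Position 5 (value 1): max_ending_here = 10, max_so_far = 13

Maximum subarray: [8, 5]
Maximum sum: 13

The maximum subarray is [8, 5] with sum 13. This subarray runs from index 0 to index 1.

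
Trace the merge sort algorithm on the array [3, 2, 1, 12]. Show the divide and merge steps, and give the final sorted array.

Merge sort trace:

Split: [3, 2, 1, 12] -> [3, 2] and [1, 12]
  Split: [3, 2] -> [3] and [2]
  Merge: [3] + [2] -> [2, 3]
  Split: [1, 12] -> [1] and [12]
  Merge: [1] + [12] -> [1, 12]
Merge: [2, 3] + [1, 12] -> [1, 2, 3, 12]

Final sorted array: [1, 2, 3, 12]

The merge sort proceeds by recursively splitting the array and merging sorted halves.
After all merges, the sorted array is [1, 2, 3, 12].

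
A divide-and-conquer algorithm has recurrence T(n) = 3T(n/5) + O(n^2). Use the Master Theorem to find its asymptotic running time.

Master Theorem for T(n) = 3T(n/5) + O(n^2):

a = 3, b = 5, c = 2
log_b(a) = log_5(3) = 0.6826

Case 3: c = 2 > log_5(3) = 0.6826
T(n) = O(n^2) = O(n^2)

For T(n) = 3T(n/5) + O(n^2): log_5(3) = 0.6826. This is Case 3 of the Master Theorem (c > log_b(a), work dominated by root), giving O(n^2).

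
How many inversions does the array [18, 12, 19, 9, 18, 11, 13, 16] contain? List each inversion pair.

Finding inversions in [18, 12, 19, 9, 18, 11, 13, 16]:

(0, 1): arr[0]=18 > arr[1]=12
(0, 3): arr[0]=18 > arr[3]=9
(0, 5): arr[0]=18 > arr[5]=11
(0, 6): arr[0]=18 > arr[6]=13
(0, 7): arr[0]=18 > arr[7]=16
(1, 3): arr[1]=12 > arr[3]=9
(1, 5): arr[1]=12 > arr[5]=11
(2, 3): arr[2]=19 > arr[3]=9
(2, 4): arr[2]=19 > arr[4]=18
(2, 5): arr[2]=19 > arr[5]=11
(2, 6): arr[2]=19 > arr[6]=13
(2, 7): arr[2]=19 > arr[7]=16
(4, 5): arr[4]=18 > arr[5]=11
(4, 6): arr[4]=18 > arr[6]=13
(4, 7): arr[4]=18 > arr[7]=16

Total inversions: 15

The array has 15 inversion(s): (0,1), (0,3), (0,5), (0,6), (0,7), (1,3), (1,5), (2,3), (2,4), (2,5), (2,6), (2,7), (4,5), (4,6), (4,7). Each pair (i,j) satisfies i < j and arr[i] > arr[j].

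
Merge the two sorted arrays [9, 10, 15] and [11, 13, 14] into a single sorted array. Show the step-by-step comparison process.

Merging process:

Compare 9 vs 11: take 9 from left. Merged: [9]
Compare 10 vs 11: take 10 from left. Merged: [9, 10]
Compare 15 vs 11: take 11 from right. Merged: [9, 10, 11]
Compare 15 vs 13: take 13 from right. Merged: [9, 10, 11, 13]
Compare 15 vs 14: take 14 from right. Merged: [9, 10, 11, 13, 14]
Append remaining from left: [15]. Merged: [9, 10, 11, 13, 14, 15]

Final merged array: [9, 10, 11, 13, 14, 15]
Total comparisons: 5

The merged array is [9, 10, 11, 13, 14, 15], requiring 5 comparisons. The merge step runs in O(n) time where n is the total number of elements.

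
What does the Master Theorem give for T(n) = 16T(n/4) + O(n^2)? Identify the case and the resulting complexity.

Master Theorem for T(n) = 16T(n/4) + O(n^2):

a = 16, b = 4, c = 2
log_b(a) = log_4(16) = 2.0000

Case 2: c = 2 = log_4(16) = 2.0000
T(n) = O(n^2 log n) = O(n^2 log n)

For T(n) = 16T(n/4) + O(n^2): log_4(16) = 2.0000. This is Case 2 of the Master Theorem (c = log_b(a), equal work at all levels), giving O(n^2 log n).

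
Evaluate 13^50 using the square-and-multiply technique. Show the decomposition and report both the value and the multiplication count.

Computing 13^50 by squaring (build up from 13^1; each line after the first costs one multiplication):

13^1 = 13
13^2 = (13^1)^2 = 13^2 = 169
13^3 = 13 * 13^2 = 13 * 169 = 2197
13^6 = (13^3)^2 = 2197^2 = 4826809
13^12 = (13^6)^2 = 4826809^2 = 23298085122481
13^24 = (13^12)^2 = 23298085122481^2 = 542800770374370512771595361
13^25 = 13 * 13^24 = 13 * 542800770374370512771595361 = 7056410014866816666030739693
13^50 = (13^25)^2 = 7056410014866816666030739693^2 = 49792922297912707801714181535533618316401192004725734249

Result: 49792922297912707801714181535533618316401192004725734249
Multiplications needed: 7 (7 lines after 13^1)

13^50 = 49792922297912707801714181535533618316401192004725734249. Using exponentiation by squaring, this requires 7 multiplications. The key idea: if the exponent is even, square the half-power; if odd, multiply by the base once.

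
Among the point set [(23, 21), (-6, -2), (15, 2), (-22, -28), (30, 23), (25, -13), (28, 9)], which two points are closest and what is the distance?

Computing all pairwise distances among 7 points:

d((23, 21), (-6, -2)) = 37.0135
d((23, 21), (15, 2)) = 20.6155
d((23, 21), (-22, -28)) = 66.5282
d((23, 21), (30, 23)) = 7.2801 <-- minimum
d((23, 21), (25, -13)) = 34.0588
d((23, 21), (28, 9)) = 13.0
d((-6, -2), (15, 2)) = 21.3776
d((-6, -2), (-22, -28)) = 30.5287
d((-6, -2), (30, 23)) = 43.8292
d((-6, -2), (25, -13)) = 32.8938
d((-6, -2), (28, 9)) = 35.7351
d((15, 2), (-22, -28)) = 47.634
d((15, 2), (30, 23)) = 25.807
d((15, 2), (25, -13)) = 18.0278
d((15, 2), (28, 9)) = 14.7648
d((-22, -28), (30, 23)) = 72.8354
d((-22, -28), (25, -13)) = 49.3356
d((-22, -28), (28, 9)) = 62.2013
d((30, 23), (25, -13)) = 36.3456
d((30, 23), (28, 9)) = 14.1421
d((25, -13), (28, 9)) = 22.2036

Closest pair: (23, 21) and (30, 23) with distance 7.2801

The closest pair is (23, 21) and (30, 23) with Euclidean distance 7.2801. For 7 points, brute-force pairwise comparison is shown above. For large n, the divide-and-conquer algorithm (sort by x, recurse on halves, check the dividing strip) achieves O(n log n).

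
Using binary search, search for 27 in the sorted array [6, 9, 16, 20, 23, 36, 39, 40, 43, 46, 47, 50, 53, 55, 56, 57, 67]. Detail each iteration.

Binary search for 27 in [6, 9, 16, 20, 23, 36, 39, 40, 43, 46, 47, 50, 53, 55, 56, 57, 67]:

lo=0, hi=16, mid=8, arr[mid]=43 -> 43 > 27, search left half
lo=0, hi=7, mid=3, arr[mid]=20 -> 20 < 27, search right half
lo=4, hi=7, mid=5, arr[mid]=36 -> 36 > 27, search left half
lo=4, hi=4, mid=4, arr[mid]=23 -> 23 < 27, search right half
lo=5 > hi=4, target 27 not found

Binary search determines that 27 is not in the array after 4 comparisons. The search space was exhausted without finding the target.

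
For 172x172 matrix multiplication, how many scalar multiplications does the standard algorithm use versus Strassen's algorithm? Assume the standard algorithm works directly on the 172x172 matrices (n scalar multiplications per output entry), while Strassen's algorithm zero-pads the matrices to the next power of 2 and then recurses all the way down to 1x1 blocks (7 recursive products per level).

Matrix multiplication for 172x172 matrices:

Strassen's algorithm requires power-of-2 dimensions. Pad 172x172 to 256x256 (next power of 2).

Standard algorithm: 172^3 = 5088448 multiplications
Strassen's algorithm: 7^(log2(256)) = 7^8 = 5764801 multiplications
Difference: 5088448 - 5764801 = -676353 (Strassen uses MORE here due to padding overhead — for small or just-over-power-of-2 n, padding can outweigh the per-level savings)

Standard: 5088448 multiplications (172^3). Strassen: 5764801 multiplications (7^8, after padding to 256x256). Strassen reduces 8 recursive multiplications to 7 at each level.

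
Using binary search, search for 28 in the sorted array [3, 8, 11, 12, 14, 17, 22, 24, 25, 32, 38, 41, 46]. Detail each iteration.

Binary search for 28 in [3, 8, 11, 12, 14, 17, 22, 24, 25, 32, 38, 41, 46]:

lo=0, hi=12, mid=6, arr[mid]=22 -> 22 < 28, search right half
lo=7, hi=12, mid=9, arr[mid]=32 -> 32 > 28, search left half
lo=7, hi=8, mid=7, arr[mid]=24 -> 24 < 28, search right half
lo=8, hi=8, mid=8, arr[mid]=25 -> 25 < 28, search right half
lo=9 > hi=8, target 28 not found

Binary search determines that 28 is not in the array after 4 comparisons. The search space was exhausted without finding the target.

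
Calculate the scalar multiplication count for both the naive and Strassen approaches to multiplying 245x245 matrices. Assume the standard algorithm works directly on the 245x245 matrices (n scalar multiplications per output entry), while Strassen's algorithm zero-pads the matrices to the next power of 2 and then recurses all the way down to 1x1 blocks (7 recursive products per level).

Matrix multiplication for 245x245 matrices:

Strassen's algorithm requires power-of-2 dimensions. Pad 245x245 to 256x256 (next power of 2).

Standard algorithm: 245^3 = 14706125 multiplications
Strassen's algorithm: 7^(log2(256)) = 7^8 = 5764801 multiplications
Savings: 14706125 - 5764801 = 8941324 multiplications

Standard: 14706125 multiplications (245^3). Strassen: 5764801 multiplications (7^8, after padding to 256x256). Strassen reduces 8 recursive multiplications to 7 at each level.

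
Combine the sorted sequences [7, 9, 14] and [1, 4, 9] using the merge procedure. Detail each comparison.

Merging process:

Compare 7 vs 1: take 1 from right. Merged: [1]
Compare 7 vs 4: take 4 from right. Merged: [1, 4]
Compare 7 vs 9: take 7 from left. Merged: [1, 4, 7]
Compare 9 vs 9: take 9 from left. Merged: [1, 4, 7, 9]
Compare 14 vs 9: take 9 from right. Merged: [1, 4, 7, 9, 9]
Append remaining from left: [14]. Merged: [1, 4, 7, 9, 9, 14]

Final merged array: [1, 4, 7, 9, 9, 14]
Total comparisons: 5

The merged array is [1, 4, 7, 9, 9, 14], requiring 5 comparisons. The merge step runs in O(n) time where n is the total number of elements.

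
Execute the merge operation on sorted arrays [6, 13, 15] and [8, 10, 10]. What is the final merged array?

Merging process:

Compare 6 vs 8: take 6 from left. Merged: [6]
Compare 13 vs 8: take 8 from right. Merged: [6, 8]
Compare 13 vs 10: take 10 from right. Merged: [6, 8, 10]
Compare 13 vs 10: take 10 from right. Merged: [6, 8, 10, 10]
Append remaining from left: [13, 15]. Merged: [6, 8, 10, 10, 13, 15]

Final merged array: [6, 8, 10, 10, 13, 15]
Total comparisons: 4

The merged array is [6, 8, 10, 10, 13, 15], requiring 4 comparisons. The merge step runs in O(n) time where n is the total number of elements.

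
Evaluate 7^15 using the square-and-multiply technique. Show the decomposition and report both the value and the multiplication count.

Computing 7^15 by squaring (build up from 7^1; each line after the first costs one multiplication):

7^1 = 7
7^2 = (7^1)^2 = 7^2 = 49
7^3 = 7 * 7^2 = 7 * 49 = 343
7^6 = (7^3)^2 = 343^2 = 117649
7^7 = 7 * 7^6 = 7 * 117649 = 823543
7^14 = (7^7)^2 = 823543^2 = 678223072849
7^15 = 7 * 7^14 = 7 * 678223072849 = 4747561509943

Result: 4747561509943
Multiplications needed: 6 (6 lines after 7^1)

7^15 = 4747561509943. Using exponentiation by squaring, this requires 6 multiplications. The key idea: if the exponent is even, square the half-power; if odd, multiply by the base once.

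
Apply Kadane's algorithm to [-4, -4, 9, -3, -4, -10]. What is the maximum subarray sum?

Using Kadane's algorithm on [-4, -4, 9, -3, -4, -10]:

Scanning through the array:
Position 1 (value -4): max_ending_here = -4, max_so_far = -4
Position 2 (value 9): max_ending_here = 9, max_so_far = 9
Position 3 (value -3): max_ending_here = 6, max_so_far = 9
Position 4 (value -4): max_ending_here = 2, max_so_far = 9
Position 5 (value -10): max_ending_here = -8, max_so_far = 9

Maximum subarray: [9]
Maximum sum: 9

The maximum subarray is [9] with sum 9. This subarray runs from index 2 to index 2.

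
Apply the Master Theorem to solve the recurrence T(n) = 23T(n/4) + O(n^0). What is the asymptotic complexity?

Master Theorem for T(n) = 23T(n/4) + O(n^0):

a = 23, b = 4, c = 0
log_b(a) = log_4(23) = 2.2618

Case 1: c = 0 < log_4(23) = 2.2618
T(n) = O(n^(log_4 23))

For T(n) = 23T(n/4) + O(n^0): log_4(23) = 2.2618. This is Case 1 of the Master Theorem (c < log_b(a), work dominated by leaves), giving O(n^(log_4 23)).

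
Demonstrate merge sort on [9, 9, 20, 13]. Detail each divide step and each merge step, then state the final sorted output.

Merge sort trace:

Split: [9, 9, 20, 13] -> [9, 9] and [20, 13]
  Split: [9, 9] -> [9] and [9]
  Merge: [9] + [9] -> [9, 9]
  Split: [20, 13] -> [20] and [13]
  Merge: [20] + [13] -> [13, 20]
Merge: [9, 9] + [13, 20] -> [9, 9, 13, 20]

Final sorted array: [9, 9, 13, 20]

The merge sort proceeds by recursively splitting the array and merging sorted halves.
After all merges, the sorted array is [9, 9, 13, 20].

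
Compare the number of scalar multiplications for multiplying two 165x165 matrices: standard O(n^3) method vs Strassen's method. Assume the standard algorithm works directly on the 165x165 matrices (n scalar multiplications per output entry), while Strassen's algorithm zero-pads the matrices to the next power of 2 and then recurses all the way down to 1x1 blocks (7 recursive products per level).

Matrix multiplication for 165x165 matrices:

Strassen's algorithm requires power-of-2 dimensions. Pad 165x165 to 256x256 (next power of 2).

Standard algorithm: 165^3 = 4492125 multiplications
Strassen's algorithm: 7^(log2(256)) = 7^8 = 5764801 multiplications
Difference: 4492125 - 5764801 = -1272676 (Strassen uses MORE here due to padding overhead — for small or just-over-power-of-2 n, padding can outweigh the per-level savings)

Standard: 4492125 multiplications (165^3). Strassen: 5764801 multiplications (7^8, after padding to 256x256). Strassen reduces 8 recursive multiplications to 7 at each level.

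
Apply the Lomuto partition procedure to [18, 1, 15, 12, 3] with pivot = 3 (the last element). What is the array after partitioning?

Lomuto partition with pivot = 3:

Initial array: [18, 1, 15, 12, 3]

arr[0]=18 > 3: no swap
arr[1]=1 <= 3: swap with position 0, array becomes [1, 18, 15, 12, 3]
arr[2]=15 > 3: no swap
arr[3]=12 > 3: no swap

Place pivot at position 1: [1, 3, 15, 12, 18]
Pivot position: 1

After partitioning with pivot 3, the array becomes [1, 3, 15, 12, 18]. The pivot is placed at index 1. All elements to the left of the pivot are <= 3, and all elements to the right are > 3.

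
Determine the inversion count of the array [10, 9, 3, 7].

Finding inversions in [10, 9, 3, 7]:

(0, 1): arr[0]=10 > arr[1]=9
(0, 2): arr[0]=10 > arr[2]=3
(0, 3): arr[0]=10 > arr[3]=7
(1, 2): arr[1]=9 > arr[2]=3
(1, 3): arr[1]=9 > arr[3]=7

Total inversions: 5

The array has 5 inversion(s): (0,1), (0,2), (0,3), (1,2), (1,3). Each pair (i,j) satisfies i < j and arr[i] > arr[j].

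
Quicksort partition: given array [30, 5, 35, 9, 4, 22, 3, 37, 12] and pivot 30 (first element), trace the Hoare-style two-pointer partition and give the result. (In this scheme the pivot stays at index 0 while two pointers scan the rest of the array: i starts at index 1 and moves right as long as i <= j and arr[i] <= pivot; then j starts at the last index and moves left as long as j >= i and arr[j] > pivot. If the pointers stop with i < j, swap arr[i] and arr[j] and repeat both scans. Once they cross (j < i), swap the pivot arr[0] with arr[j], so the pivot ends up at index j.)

Hoare-style two-pointer partition with pivot = 30:

Initial array: [30, 5, 35, 9, 4, 22, 3, 37, 12]

Pointers start at i = 1, j = 8.
i stops at index 2 (arr[2]=35 > 30), j stops at index 8 (arr[8]=12 <= 30): swap arr[2] and arr[8], array becomes [30, 5, 12, 9, 4, 22, 3, 37, 35]
i ends at 7, j ends at 6: the pointers have crossed (j < i), so scanning stops.

Swap pivot arr[0] with arr[6] to place pivot at position 6: [3, 5, 12, 9, 4, 22, 30, 37, 35]
Pivot position: 6

After partitioning with pivot 30, the array becomes [3, 5, 12, 9, 4, 22, 30, 37, 35]. The pivot is placed at index 6. All elements to the left of the pivot are <= 30, and all elements to the right are > 30.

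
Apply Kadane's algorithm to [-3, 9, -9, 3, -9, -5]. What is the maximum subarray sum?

Using Kadane's algorithm on [-3, 9, -9, 3, -9, -5]:

Scanning through the array:
Position 1 (value 9): max_ending_here = 9, max_so_far = 9
Position 2 (value -9): max_ending_here = 0, max_so_far = 9
Position 3 (value 3): max_ending_here = 3, max_so_far = 9
Position 4 (value -9): max_ending_here = -6, max_so_far = 9
Position 5 (value -5): max_ending_here = -5, max_so_far = 9

Maximum subarray: [9]
Maximum sum: 9

The maximum subarray is [9] with sum 9. This subarray runs from index 1 to index 1.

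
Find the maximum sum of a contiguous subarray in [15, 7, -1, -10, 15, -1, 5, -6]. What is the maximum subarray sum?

Using Kadane's algorithm on [15, 7, -1, -10, 15, -1, 5, -6]:

Scanning through the array:
Position 1 (value 7): max_ending_here = 22, max_so_far = 22
Position 2 (value -1): max_ending_here = 21, max_so_far = 22
Position 3 (value -10): max_ending_here = 11, max_so_far = 22
Position 4 (value 15): max_ending_here = 26, max_so_far = 26
Position 5 (value -1): max_ending_here = 25, max_so_far = 26
Position 6 (value 5): max_ending_here = 30, max_so_far = 30
Position 7 (value -6): max_ending_here = 24, max_so_far = 30

Maximum subarray: [15, 7, -1, -10, 15, -1, 5]
Maximum sum: 30

The maximum subarray is [15, 7, -1, -10, 15, -1, 5] with sum 30. This subarray runs from index 0 to index 6.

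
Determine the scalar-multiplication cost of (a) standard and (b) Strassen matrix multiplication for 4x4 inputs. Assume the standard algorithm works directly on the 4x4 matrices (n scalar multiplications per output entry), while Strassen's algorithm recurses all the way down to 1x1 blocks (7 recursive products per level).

Matrix multiplication for 4x4 matrices:

Standard algorithm: 4^3 = 64 multiplications
Strassen's algorithm: 7^(log2(4)) = 7^2 = 49 multiplications
Savings: 64 - 49 = 15 multiplications

Standard: 64 multiplications (4^3). Strassen: 49 multiplications (7^2). Strassen reduces 8 recursive multiplications to 7 at each level.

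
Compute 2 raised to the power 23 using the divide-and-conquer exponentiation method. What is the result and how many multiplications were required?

Computing 2^23 by squaring (build up from 2^1; each line after the first costs one multiplication):

2^1 = 2
2^2 = (2^1)^2 = 2^2 = 4
2^4 = (2^2)^2 = 4^2 = 16
2^5 = 2 * 2^4 = 2 * 16 = 32
2^10 = (2^5)^2 = 32^2 = 1024
2^11 = 2 * 2^10 = 2 * 1024 = 2048
2^22 = (2^11)^2 = 2048^2 = 4194304
2^23 = 2 * 2^22 = 2 * 4194304 = 8388608

Result: 8388608
Multiplications needed: 7 (7 lines after 2^1)

2^23 = 8388608. Using exponentiation by squaring, this requires 7 multiplications. The key idea: if the exponent is even, square the half-power; if odd, multiply by the base once.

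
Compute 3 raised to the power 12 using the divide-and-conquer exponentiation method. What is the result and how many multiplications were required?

Computing 3^12 by squaring (build up from 3^1; each line after the first costs one multiplication):

3^1 = 3
3^2 = (3^1)^2 = 3^2 = 9
3^3 = 3 * 3^2 = 3 * 9 = 27
3^6 = (3^3)^2 = 27^2 = 729
3^12 = (3^6)^2 = 729^2 = 531441

Result: 531441
Multiplications needed: 4 (4 lines after 3^1)

3^12 = 531441. Using exponentiation by squaring, this requires 4 multiplications. The key idea: if the exponent is even, square the half-power; if odd, multiply by the base once.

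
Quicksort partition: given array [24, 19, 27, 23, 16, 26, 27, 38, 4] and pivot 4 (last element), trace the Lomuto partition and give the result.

Lomuto partition with pivot = 4:

Initial array: [24, 19, 27, 23, 16, 26, 27, 38, 4]

arr[0]=24 > 4: no swap
arr[1]=19 > 4: no swap
arr[2]=27 > 4: no swap
arr[3]=23 > 4: no swap
arr[4]=16 > 4: no swap
arr[5]=26 > 4: no swap
arr[6]=27 > 4: no swap
arr[7]=38 > 4: no swap

Place pivot at position 0: [4, 19, 27, 23, 16, 26, 27, 38, 24]
Pivot position: 0

After partitioning with pivot 4, the array becomes [4, 19, 27, 23, 16, 26, 27, 38, 24]. The pivot is placed at index 0. All elements to the left of the pivot are <= 4, and all elements to the right are > 4.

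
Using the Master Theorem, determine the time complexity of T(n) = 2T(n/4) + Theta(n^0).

Master Theorem for T(n) = 2T(n/4) + O(n^0):

a = 2, b = 4, c = 0
log_b(a) = log_4(2) = 0.5000

Case 1: c = 0 < log_4(2) = 0.5000
T(n) = O(n^(log_4 2)) = O(sqrt(n))

For T(n) = 2T(n/4) + O(n^0): log_4(2) = 0.5000. This is Case 1 of the Master Theorem (c < log_b(a), work dominated by leaves), giving O(sqrt(n)).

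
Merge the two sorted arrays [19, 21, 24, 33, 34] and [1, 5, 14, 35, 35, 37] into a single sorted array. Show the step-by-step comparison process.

Merging process:

Compare 19 vs 1: take 1 from right. Merged: [1]
Compare 19 vs 5: take 5 from right. Merged: [1, 5]
Compare 19 vs 14: take 14 from right. Merged: [1, 5, 14]
Compare 19 vs 35: take 19 from left. Merged: [1, 5, 14, 19]
Compare 21 vs 35: take 21 from left. Merged: [1, 5, 14, 19, 21]
Compare 24 vs 35: take 24 from left. Merged: [1, 5, 14, 19, 21, 24]
Compare 33 vs 35: take 33 from left. Merged: [1, 5, 14, 19, 21, 24, 33]
Compare 34 vs 35: take 34 from left. Merged: [1, 5, 14, 19, 21, 24, 33, 34]
Append remaining from right: [35, 35, 37]. Merged: [1, 5, 14, 19, 21, 24, 33, 34, 35, 35, 37]

Final merged array: [1, 5, 14, 19, 21, 24, 33, 34, 35, 35, 37]
Total comparisons: 8

The merged array is [1, 5, 14, 19, 21, 24, 33, 34, 35, 35, 37], requiring 8 comparisons. The merge step runs in O(n) time where n is the total number of elements.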